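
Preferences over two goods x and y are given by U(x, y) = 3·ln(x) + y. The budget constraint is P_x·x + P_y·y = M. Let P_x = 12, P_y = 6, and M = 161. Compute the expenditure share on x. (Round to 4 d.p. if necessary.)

MU_x = 3/x, MU_y = 1. Tangency: 3/x = P_x/P_y.
So x*(P_x,P_y) = 3·P_y/P_x, independent of income; and y* = (M − 3·P_y)/P_y.
At the given prices: x* = 3·6/12 = 1.5, and y* = 23.8333.
Expenditure on x: 12·1.5 = 18; share = 0.1118.

share on x = 0.1118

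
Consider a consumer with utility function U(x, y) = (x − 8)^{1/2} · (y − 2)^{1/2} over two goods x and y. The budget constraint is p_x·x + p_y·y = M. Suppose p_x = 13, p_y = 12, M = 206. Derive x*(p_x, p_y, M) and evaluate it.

This is Cobb-Douglas in (x−8, y−2): tangency gives 0.5·p_y·(y−2) = 0.5·p_x·(x−8).
Substituting into the budget: x* = 8 + 0.5·(M − 8·p_x − 2·p_y)/p_x, and y* = 2 + 0.5·(…)/p_y.
Discretionary income = 206 − 8·13 − 2·12 = 78; x* = 8 + 0.5·78/13 = 11.

x* = 11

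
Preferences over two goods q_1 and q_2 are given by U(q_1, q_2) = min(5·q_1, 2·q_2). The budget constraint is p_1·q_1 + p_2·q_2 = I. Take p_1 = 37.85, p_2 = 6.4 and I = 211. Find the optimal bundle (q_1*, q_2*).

Leontief preferences: the optimum is at the kink where q_1/2 = q_2/5, i.e. q_2 = (5/2)·q_1.
Budget: p_1·q_1 + p_2·(5/2)·q_1 = I, so (2·p_1 + 5·p_2)·q_1 = 2·I.
Demand: q_1*(p_1,p_2,I) = 2·I/(2·p_1 + 5·p_2), q_2* = 5·I/(2·p_1 + 5·p_2).
Here 2·37.85 + 5·6.4 = 107.7, giving q_1* = 3.9183 and q_2* = 9.7957.

q_1* = 3.9183, q_2* = 9.7957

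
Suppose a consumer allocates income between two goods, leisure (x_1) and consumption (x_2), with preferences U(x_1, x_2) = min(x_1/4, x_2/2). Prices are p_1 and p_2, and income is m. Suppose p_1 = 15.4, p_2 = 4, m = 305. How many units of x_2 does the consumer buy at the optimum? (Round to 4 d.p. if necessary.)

x_2* = 8.7644

Leontief preferences: the optimum is at the kink where x_1/4 = x_2/2, i.e. x_2 = (1/2)·x_1.
Budget: p_1·x_1 + p_2·(1/2)·x_1 = m, so (4·p_1 + 2·p_2)·x_1 = 4·m.
Demand: x_1*(p_1,p_2,m) = 4·m/(4·p_1 + 2·p_2), x_2* = 2·m/(4·p_1 + 2·p_2).
Here 4·15.4 + 2·4 = 69.6, giving x_2* = 8.7644.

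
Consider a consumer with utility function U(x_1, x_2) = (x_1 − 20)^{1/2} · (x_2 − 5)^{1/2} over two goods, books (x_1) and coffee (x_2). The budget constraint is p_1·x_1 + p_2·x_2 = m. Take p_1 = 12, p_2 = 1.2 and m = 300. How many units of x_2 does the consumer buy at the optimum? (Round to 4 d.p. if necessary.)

Discretionary income = 300 − 20·12 − 5·1.2 = 54; x_2* = 5 + 0.5·54/1.2 = 27.5.

x_2* = 27.5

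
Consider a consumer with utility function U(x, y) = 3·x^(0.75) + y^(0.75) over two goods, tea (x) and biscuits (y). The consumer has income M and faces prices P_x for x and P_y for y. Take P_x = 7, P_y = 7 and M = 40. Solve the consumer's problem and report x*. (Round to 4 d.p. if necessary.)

x* = 5.6446

From the CES first-order condition, 3·(y/x)^(0.25) = P_x/P_y.
Hence y/x = ((1/3)·P_x/P_y)^(1/(0.25)), i.e. raised to the 4 power.
Substitute y = (y/x)·x into the budget: x* = M/(P_x + P_y·(y/x)).
Numerically y/x = 0.012346, so x* = 40/(7 + 7·0.012346) = 5.6446.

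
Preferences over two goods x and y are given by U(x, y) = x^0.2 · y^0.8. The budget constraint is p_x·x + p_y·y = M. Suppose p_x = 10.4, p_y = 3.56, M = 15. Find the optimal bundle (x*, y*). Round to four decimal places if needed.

x* = 0.2885, y* = 3.3708

The MRS is (1/4)·y/x. Set MRS = p_x/p_y.
So 0.2·p_y·y = 0.8·p_x·x; combined with the budget, a share 0.2 of income goes to x.
Demand: x*(p_x,p_y,M) = 0.2·M/p_x and y* = 0.8·M/p_y.
At p_x=10.4, p_y=3.56, M=15: x* = 0.2·15/10.4 = 0.2885, y* = 3.3708.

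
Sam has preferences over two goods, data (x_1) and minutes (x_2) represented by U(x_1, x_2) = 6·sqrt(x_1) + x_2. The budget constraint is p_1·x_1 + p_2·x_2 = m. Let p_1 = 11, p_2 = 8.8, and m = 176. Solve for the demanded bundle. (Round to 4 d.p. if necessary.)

x_1* = 5.76, x_2* = 12.8

Set MRS = p_1/p_2: 3·x_1^(−1/2) = p_1/p_2.
Thus x_1* = (3·p_2/p_1)² — independent of m — with the rest of income spent on x_2.
Plugging in: x_1* = (3·8.8/11)² = 5.76, x_2* = 12.8.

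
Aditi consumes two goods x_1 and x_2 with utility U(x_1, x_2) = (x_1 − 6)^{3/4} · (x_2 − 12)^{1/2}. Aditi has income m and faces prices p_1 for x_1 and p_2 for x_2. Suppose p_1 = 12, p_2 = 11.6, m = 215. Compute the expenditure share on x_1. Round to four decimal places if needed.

Substituting into the budget: x_1* = 6 + 0.6·(m − 6·p_1 − 12·p_2)/p_1, and x_2* = 12 + 0.4·(…)/p_2.
Discretionary income = 215 − 6·12 − 12·11.6 = 3.8; x_1* = 6 + 0.6·3.8/12 = 6.19; x_2* = 12 + 0.4·3.8/11.6 = 12.131.
Expenditure on x_1: 12·6.19 = 74.28; share = 0.3455.

share on x_1 = 0.3455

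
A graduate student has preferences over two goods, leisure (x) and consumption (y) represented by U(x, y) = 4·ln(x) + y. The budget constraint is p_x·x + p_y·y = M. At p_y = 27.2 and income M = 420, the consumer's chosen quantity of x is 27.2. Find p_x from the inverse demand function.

MU_x = 4/x, MU_y = 1. Tangency: 4/x = p_x/p_y.
So x*(p_x,p_y) = 4·p_y/p_x, independent of income; and y* = (M − 4·p_y)/p_y.
Set x* = 27.2 in the demand function and solve for p_x: p_x = 4.

p_x = 4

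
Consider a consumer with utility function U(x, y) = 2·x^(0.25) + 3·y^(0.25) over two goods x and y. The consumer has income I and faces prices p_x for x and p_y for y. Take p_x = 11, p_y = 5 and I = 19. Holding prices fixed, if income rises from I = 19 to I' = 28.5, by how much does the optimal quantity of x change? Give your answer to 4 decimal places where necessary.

MU_x ∝ 2·x^(-0.75), MU_y ∝ 3·y^(-0.75), so MRS = (2/3)·(y/x)^(0.75) = p_x/p_y.
Solve for the ratio: y/x = [(3/2)·p_x/p_y]^(4/3).
Substitute y = (y/x)·x into the budget: x* = I/(p_x + p_y·(y/x)).
Numerically y/x = 4.913058, so x* = 19/(11 + 5·4.913058) = 0.5342.
At I' = 28.5: x* = 0.8013. Change: 0.8013 − 0.5342 = 0.2671.

Δx* = 0.2671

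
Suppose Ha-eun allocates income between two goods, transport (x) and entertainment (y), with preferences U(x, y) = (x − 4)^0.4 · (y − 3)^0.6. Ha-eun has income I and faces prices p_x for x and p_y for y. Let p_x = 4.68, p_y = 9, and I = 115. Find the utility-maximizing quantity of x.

x* = 9.9214

After buying the subsistence bundle (4, 3), a share 0.4 of the remaining income goes to x: x* = 4 + 0.4·(I − 4p_x − 3p_y)/p_x.
Discretionary income = 115 − 4·4.68 − 3·9 = 69.28; x* = 4 + 0.4·69.28/4.68 = 9.9214.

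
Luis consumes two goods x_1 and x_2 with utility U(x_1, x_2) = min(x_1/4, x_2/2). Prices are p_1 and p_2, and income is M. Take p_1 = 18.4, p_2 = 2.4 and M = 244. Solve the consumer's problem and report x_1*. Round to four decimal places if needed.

Here 4·18.4 + 2·2.4 = 78.4, giving x_1* = 12.449.

x_1* = 12.449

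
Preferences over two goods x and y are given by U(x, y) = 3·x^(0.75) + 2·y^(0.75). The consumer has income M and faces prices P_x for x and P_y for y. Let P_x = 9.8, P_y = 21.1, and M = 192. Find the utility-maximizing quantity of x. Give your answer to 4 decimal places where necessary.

x* = 19.2116

Numerically y/x = 0.009192, so x* = 192/(9.8 + 21.1·0.009192) = 19.2116.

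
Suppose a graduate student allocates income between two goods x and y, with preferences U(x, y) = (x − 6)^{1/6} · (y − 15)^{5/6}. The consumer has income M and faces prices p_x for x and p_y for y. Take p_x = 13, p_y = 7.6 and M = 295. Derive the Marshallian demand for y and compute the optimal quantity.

y* = 26.2939

This is Cobb-Douglas in (x−6, y−15): tangency gives 1/6·p_y·(y−15) = 5/6·p_x·(x−6).
Substituting into the budget: x* = 6 + 1/6·(M − 6·p_x − 15·p_y)/p_x, and y* = 15 + 5/6·(…)/p_y.
Discretionary income = 295 − 6·13 − 15·7.6 = 103; y* = 15 + 5/6·103/7.6 = 26.2939.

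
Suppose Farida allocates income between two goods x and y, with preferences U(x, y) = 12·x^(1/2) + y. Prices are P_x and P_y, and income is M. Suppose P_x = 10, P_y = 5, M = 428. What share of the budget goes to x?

share on x = 0.2103

Set MRS = P_x/P_y: 6·x^(−1/2) = P_x/P_y.
Solve: √x = 6·P_y/P_x, so x*(P_x,P_y) = (6·P_y/P_x)², and y* = (M − P_x·x*)/P_y.
Plugging in: x* = (6·5/10)² = 9, y* = 67.6.
Expenditure on x: 10·9 = 90; share = 0.2103.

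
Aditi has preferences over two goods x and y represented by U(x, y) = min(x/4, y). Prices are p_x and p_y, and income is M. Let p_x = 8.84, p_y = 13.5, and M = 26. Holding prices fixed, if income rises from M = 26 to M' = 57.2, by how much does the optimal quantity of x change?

Demand: x*(p_x,p_y,M) = 4·M/(4·p_x + p_y), y* = M/(4·p_x + p_y).
Here 4·8.84 + 13.5 = 48.86, giving x* = 2.1285.
At M' = 57.2: x* = 4.6828. Change: 4.6828 − 2.1285 = 2.5542.

Δx* = 2.5542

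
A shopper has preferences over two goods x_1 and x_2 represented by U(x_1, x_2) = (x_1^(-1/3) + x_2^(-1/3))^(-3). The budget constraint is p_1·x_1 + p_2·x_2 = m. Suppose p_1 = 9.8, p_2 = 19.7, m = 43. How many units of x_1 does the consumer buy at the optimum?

Substitute x_2 = (x_2/x_1)·x_1 into the budget: x_1* = m/(p_1 + p_2·(x_2/x_1)).
Numerically x_2/x_1 = 0.592338, so x_1* = 43/(9.8 + 19.7·0.592338) = 2.0029.

x_1* = 2.0029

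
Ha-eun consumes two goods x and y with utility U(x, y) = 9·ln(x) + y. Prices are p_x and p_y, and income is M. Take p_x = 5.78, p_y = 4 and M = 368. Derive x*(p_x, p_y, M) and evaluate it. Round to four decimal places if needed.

x* = 6.2284

MU_x = 9/x, MU_y = 1. Tangency: 9/x = p_x/p_y.
So x*(p_x,p_y) = 9·p_y/p_x, independent of income; and y* = (M − 9·p_y)/p_y.
At the given prices: x* = 9·4/5.78 = 6.2284.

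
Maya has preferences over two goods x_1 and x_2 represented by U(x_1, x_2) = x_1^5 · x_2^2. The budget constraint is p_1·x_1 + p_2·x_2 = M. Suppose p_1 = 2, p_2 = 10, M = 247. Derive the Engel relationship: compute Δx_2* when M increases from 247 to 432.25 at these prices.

At p_1=2, p_2=10, M=247: x_2* = 2/7·247/10 = 7.0571.
At M' = 432.25: x_2* = 12.35. Change: 12.35 − 7.0571 = 5.2929.

Δx_2* = 5.2929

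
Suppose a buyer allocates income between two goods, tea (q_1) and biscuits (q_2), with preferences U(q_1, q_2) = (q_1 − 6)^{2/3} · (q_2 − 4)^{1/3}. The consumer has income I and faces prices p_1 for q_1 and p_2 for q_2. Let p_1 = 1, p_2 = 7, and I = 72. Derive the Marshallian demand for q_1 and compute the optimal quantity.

q_1* = 31.3333

Substituting into the budget: q_1* = 6 + 2/3·(I − 6·p_1 − 4·p_2)/p_1, and q_2* = 4 + 1/3·(…)/p_2.
Discretionary income = 72 − 6·1 − 4·7 = 38; q_1* = 6 + 2/3·38/1 = 31.3333.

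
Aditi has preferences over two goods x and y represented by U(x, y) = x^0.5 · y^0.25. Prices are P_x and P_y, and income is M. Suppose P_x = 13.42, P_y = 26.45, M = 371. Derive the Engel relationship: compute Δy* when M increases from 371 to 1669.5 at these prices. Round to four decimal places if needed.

Demand: x*(P_x,P_y,M) = 2/3·M/P_x and y* = 1/3·M/P_y.
At P_x=13.42, P_y=26.45, M=371: y* = 1/3·371/26.45 = 4.6755.
At M' = 1669.5: y* = 21.0397. Change: 21.0397 − 4.6755 = 16.3642.

Δy* = 16.3642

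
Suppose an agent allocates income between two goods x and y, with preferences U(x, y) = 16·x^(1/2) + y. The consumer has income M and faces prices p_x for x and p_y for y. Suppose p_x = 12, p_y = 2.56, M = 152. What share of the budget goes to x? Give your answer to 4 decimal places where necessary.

Utility is quasi-linear in y; the FOC for x is 8/√x = p_x/p_y.
Thus x* = (8·p_y/p_x)² — independent of M — with the rest of income spent on y.
Plugging in: x* = (8·2.56/12)² = 2.9127, y* = 45.7217.
Expenditure on x: 12·2.9127 = 34.9525; share = 0.23.

share on x = 0.23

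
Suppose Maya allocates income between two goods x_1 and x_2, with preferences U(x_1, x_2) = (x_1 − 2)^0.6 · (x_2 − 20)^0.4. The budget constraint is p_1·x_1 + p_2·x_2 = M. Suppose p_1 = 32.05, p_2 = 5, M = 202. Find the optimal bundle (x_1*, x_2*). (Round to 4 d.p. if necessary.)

x_1* = 2.7095, x_2* = 23.032

Let x_1' = x_1−2, x_2' = x_2−20. MRS = (3/2)·x_2'/x_1' = p_1/p_2.
Substituting into the budget: x_1* = 2 + 0.6·(M − 2·p_1 − 20·p_2)/p_1, and x_2* = 20 + 0.4·(…)/p_2.
Discretionary income = 202 − 2·32.05 − 20·5 = 37.9; x_1* = 2 + 0.6·37.9/32.05 = 2.7095; x_2* = 20 + 0.4·37.9/5 = 23.032.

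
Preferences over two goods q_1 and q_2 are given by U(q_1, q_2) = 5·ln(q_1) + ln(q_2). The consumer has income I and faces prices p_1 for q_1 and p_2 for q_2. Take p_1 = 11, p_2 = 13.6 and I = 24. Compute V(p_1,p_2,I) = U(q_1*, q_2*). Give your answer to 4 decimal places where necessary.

V = 1.7654

At p_1=11, p_2=13.6, I=24: q_1* = 5/6·24/11 = 1.8182, q_2* = 0.2941.
Utility at the optimum: U(1.8182, 0.2941) = 1.7654.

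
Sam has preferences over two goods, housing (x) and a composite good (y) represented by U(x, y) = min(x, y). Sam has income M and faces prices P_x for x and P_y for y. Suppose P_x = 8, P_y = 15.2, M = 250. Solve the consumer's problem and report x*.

x* = 10.7759

Leontief preferences: the optimum is at the kink where x/1 = y/1, i.e. y = x.
Budget: P_x·x + P_y·x = M, so (P_x + P_y)·x = M.
Demand: x*(P_x,P_y,M) = M/(P_x + P_y), y* = M/(P_x + P_y).
Here 8 + 15.2 = 23.2, giving x* = 10.7759.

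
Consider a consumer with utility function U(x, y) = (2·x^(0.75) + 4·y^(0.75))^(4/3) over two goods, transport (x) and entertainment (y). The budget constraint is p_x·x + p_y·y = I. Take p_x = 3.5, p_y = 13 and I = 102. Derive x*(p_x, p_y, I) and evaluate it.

Substitute y = (y/x)·x into the budget: x* = I/(p_x + p_y·(y/x)).
Numerically y/x = 0.084066, so x* = 102/(3.5 + 13·0.084066) = 22.2084.

x* = 22.2084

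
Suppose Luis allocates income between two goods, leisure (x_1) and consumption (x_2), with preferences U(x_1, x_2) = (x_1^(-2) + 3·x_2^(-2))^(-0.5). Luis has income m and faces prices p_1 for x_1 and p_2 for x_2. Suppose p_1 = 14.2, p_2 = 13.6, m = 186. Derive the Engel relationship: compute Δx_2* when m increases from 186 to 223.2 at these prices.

Δx_2* = 1.5962

From the CES first-order condition, (1/3)·(x_2/x_1)^(3) = p_1/p_2.
Hence x_2/x_1 = (3·p_1/p_2)^(1/(3)), i.e. raised to the 1/3 power.
Substitute x_2 = (x_2/x_1)·x_1 into the budget: x_1* = m/(p_1 + p_2·(x_2/x_1)).
Numerically x_2/x_1 = 1.463155, so x_1* = 186/(14.2 + 13.6·1.463155) = 5.4547 and x_2* = 1.463155·5.4547 = 7.9811.
At m' = 223.2: x_2* = 9.5773. Change: 9.5773 − 7.9811 = 1.5962.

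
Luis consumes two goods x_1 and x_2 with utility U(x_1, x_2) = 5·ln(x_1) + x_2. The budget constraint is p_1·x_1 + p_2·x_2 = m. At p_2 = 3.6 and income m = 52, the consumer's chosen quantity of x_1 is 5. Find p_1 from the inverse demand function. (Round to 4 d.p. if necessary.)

MU_x_1 = 5/x_1, MU_x_2 = 1. Tangency: 5/x_1 = p_1/p_2.
So x_1*(p_1,p_2) = 5·p_2/p_1, independent of income; and x_2* = (m − 5·p_2)/p_2.
Set x_1* = 5 in the demand function and solve for p_1: p_1 = 3.6.

p_1 = 3.6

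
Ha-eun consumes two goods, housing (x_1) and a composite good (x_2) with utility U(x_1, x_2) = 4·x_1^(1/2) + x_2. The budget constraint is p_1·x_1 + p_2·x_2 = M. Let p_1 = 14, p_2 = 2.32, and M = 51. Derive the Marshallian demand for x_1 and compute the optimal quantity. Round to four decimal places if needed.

Utility is quasi-linear in x_2; the FOC for x_1 is 2/√x_1 = p_1/p_2.
Thus x_1* = (2·p_2/p_1)² — independent of M — with the rest of income spent on x_2.
Plugging in: x_1* = (2·2.32/14)² = 0.1098.

x_1* = 0.1098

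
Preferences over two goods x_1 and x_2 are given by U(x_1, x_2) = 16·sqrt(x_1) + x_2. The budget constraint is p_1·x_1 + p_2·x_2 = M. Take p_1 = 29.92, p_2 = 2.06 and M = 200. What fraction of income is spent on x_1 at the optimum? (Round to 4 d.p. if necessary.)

Thus x_1* = (8·p_2/p_1)² — independent of M — with the rest of income spent on x_2.
Plugging in: x_1* = (8·2.06/29.92)² = 0.3034, x_2* = 92.681.
Expenditure on x_1: 29.92·0.3034 = 9.0772; share = 0.0454.

share on x_1 = 0.0454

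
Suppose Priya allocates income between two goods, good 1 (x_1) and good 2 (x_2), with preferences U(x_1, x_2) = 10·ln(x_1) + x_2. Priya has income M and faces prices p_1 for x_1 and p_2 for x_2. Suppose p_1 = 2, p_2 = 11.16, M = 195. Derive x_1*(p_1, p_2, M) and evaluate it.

Set MRS = p_1/p_2: (10/x_1)/1 = p_1/p_2.
So x_1*(p_1,p_2) = 10·p_2/p_1, independent of income; and x_2* = (M − 10·p_2)/p_2.
At the given prices: x_1* = 10·11.16/2 = 55.8.

x_1* = 55.8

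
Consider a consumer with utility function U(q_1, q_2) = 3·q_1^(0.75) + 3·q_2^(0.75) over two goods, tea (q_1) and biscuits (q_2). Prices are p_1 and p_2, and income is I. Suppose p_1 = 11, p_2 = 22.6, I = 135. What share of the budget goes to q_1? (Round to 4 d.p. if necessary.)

MRS = MU_q_1/MU_q_2 = (q_2/q_1)^(0.25). Set equal to p_1/p_2.
Solve for the ratio: q_2/q_1 = [p_1/p_2]^(4).
Substitute q_2 = (q_2/q_1)·q_1 into the budget: q_1* = I/(p_1 + p_2·(q_2/q_1)).
Numerically q_2/q_1 = 0.056122, so q_1* = 135/(11 + 22.6·0.056122) = 11.0039 and q_2* = 0.056122·11.0039 = 0.6176.
Expenditure on q_1: 11·11.0039 = 121.043; share = 0.8966.

share on q_1 = 0.8966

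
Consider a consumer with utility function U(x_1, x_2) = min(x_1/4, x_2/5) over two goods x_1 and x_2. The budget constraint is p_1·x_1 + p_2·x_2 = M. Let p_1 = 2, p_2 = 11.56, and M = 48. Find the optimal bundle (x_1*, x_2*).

x_1* = 2.9179, x_2* = 3.6474

Leontief preferences: the optimum is at the kink where x_1/4 = x_2/5, i.e. x_2 = (5/4)·x_1.
Budget: p_1·x_1 + p_2·(5/4)·x_1 = M, so (4·p_1 + 5·p_2)·x_1 = 4·M.
Demand: x_1*(p_1,p_2,M) = 4·M/(4·p_1 + 5·p_2), x_2* = 5·M/(4·p_1 + 5·p_2).
Here 4·2 + 5·11.56 = 65.8, giving x_1* = 2.9179 and x_2* = 3.6474.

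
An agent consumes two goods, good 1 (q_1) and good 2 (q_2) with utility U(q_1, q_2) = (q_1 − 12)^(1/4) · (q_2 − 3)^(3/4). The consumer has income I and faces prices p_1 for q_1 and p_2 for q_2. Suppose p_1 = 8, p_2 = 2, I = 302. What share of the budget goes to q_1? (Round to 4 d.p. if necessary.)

MRS = (1/3)·(q_2−3)/(q_1−12). Tangency with p_1/p_2 gives q_2−3 = 3·(p_1/p_2)·(q_1−12).
After buying the subsistence bundle (12, 3), a share 0.25 of the remaining income goes to q_1: q_1* = 12 + 0.25·(I − 12p_1 − 3p_2)/p_1.
Discretionary income = 302 − 12·8 − 3·2 = 200; q_1* = 12 + 0.25·200/8 = 18.25; q_2* = 3 + 0.75·200/2 = 78.
Expenditure on q_1: 8·18.25 = 146; share = 0.4834.

share on q_1 = 0.4834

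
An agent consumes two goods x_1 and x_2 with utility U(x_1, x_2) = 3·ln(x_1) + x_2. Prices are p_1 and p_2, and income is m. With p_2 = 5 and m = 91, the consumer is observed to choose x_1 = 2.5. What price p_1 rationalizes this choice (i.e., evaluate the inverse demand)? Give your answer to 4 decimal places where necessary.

p_1 = 6

MU_x_1 = 3/x_1, MU_x_2 = 1. Tangency: 3/x_1 = p_1/p_2.
So x_1*(p_1,p_2) = 3·p_2/p_1, independent of income; and x_2* = (m − 3·p_2)/p_2.
Set x_1* = 2.5 in the demand function and solve for p_1: p_1 = 6.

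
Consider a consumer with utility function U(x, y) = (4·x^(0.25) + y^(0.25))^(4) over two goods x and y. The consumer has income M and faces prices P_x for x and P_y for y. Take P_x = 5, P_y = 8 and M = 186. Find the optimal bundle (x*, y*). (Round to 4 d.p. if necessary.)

x* = 32.7854, y* = 2.7591

From the CES first-order condition, 4·(y/x)^(0.75) = P_x/P_y.
Solve for the ratio: y/x = [(1/4)·P_x/P_y]^(4/3).
With the ratio pinned down, the budget gives x* = M/(P_x + P_y·(y/x)) and y* = (y/x)·x*.
Numerically y/x = 0.084158, so x* = 186/(5 + 8·0.084158) = 32.7854 and y* = 0.084158·32.7854 = 2.7591.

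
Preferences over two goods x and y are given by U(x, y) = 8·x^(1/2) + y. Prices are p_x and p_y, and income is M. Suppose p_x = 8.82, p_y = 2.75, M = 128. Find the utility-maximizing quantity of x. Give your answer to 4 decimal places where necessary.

x* = 1.5554

Utility is quasi-linear in y; the FOC for x is 4/√x = p_x/p_y.
Solve: √x = 4·p_y/p_x, so x*(p_x,p_y) = (4·p_y/p_x)², and y* = (M − p_x·x*)/p_y.
Plugging in: x* = (4·2.75/8.82)² = 1.5554.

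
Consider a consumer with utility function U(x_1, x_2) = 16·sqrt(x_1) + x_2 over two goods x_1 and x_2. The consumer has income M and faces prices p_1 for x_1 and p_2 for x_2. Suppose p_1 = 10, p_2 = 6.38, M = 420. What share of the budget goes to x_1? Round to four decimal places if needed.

share on x_1 = 0.6203

Utility is quasi-linear in x_2; the FOC for x_1 is 8/√x_1 = p_1/p_2.
Solve: √x_1 = 8·p_2/p_1, so x_1*(p_1,p_2) = (8·p_2/p_1)², and x_2* = (M − p_1·x_1*)/p_2.
Plugging in: x_1* = (8·6.38/10)² = 26.0508, x_2* = 24.9987.
Expenditure on x_1: 10·26.0508 = 260.5082; share = 0.6203.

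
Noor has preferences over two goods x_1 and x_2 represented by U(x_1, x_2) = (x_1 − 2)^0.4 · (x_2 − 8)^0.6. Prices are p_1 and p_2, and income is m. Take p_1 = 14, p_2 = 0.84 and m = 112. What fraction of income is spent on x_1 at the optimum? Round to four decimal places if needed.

share on x_1 = 0.526

MRS = (2/3)·(x_2−8)/(x_1−2). Tangency with p_1/p_2 gives x_2−8 = (3/2)·(p_1/p_2)·(x_1−2).
After buying the subsistence bundle (2, 8), a share 0.4 of the remaining income goes to x_1: x_1* = 2 + 0.4·(m − 2p_1 − 8p_2)/p_1.
Discretionary income = 112 − 2·14 − 8·0.84 = 77.28; x_1* = 2 + 0.4·77.28/14 = 4.208; x_2* = 8 + 0.6·77.28/0.84 = 63.2.
Expenditure on x_1: 14·4.208 = 58.912; share = 0.526.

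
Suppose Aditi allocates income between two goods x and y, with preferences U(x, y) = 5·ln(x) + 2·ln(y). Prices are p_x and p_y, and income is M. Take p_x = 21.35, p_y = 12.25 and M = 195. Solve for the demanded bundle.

x* = 6.5239, y* = 4.5481

MU_x/MU_y = (5·y)/(2·x); tangency sets this equal to p_x/p_y.
So 5·p_y·y = 2·p_x·x; combined with the budget, a share 5/7 of income goes to x.
Demand: x*(p_x,p_y,M) = 5/7·M/p_x and y* = 2/7·M/p_y.
At p_x=21.35, p_y=12.25, M=195: x* = 5/7·195/21.35 = 6.5239, y* = 4.5481.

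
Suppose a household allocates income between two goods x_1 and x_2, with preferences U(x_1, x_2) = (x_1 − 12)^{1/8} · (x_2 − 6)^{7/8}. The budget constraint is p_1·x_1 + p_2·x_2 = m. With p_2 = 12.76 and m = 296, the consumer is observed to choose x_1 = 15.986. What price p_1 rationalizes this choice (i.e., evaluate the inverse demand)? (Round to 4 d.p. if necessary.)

MRS = (1/7)·(x_2−6)/(x_1−12). Tangency with p_1/p_2 gives x_2−6 = 7·(p_1/p_2)·(x_1−12).
After buying the subsistence bundle (12, 6), a share 0.125 of the remaining income goes to x_1: x_1* = 12 + 0.125·(m − 12p_1 − 6p_2)/p_1.
Set x_1* = 15.986 in the demand function and solve for p_1: p_1 = 5.

p_1 = 5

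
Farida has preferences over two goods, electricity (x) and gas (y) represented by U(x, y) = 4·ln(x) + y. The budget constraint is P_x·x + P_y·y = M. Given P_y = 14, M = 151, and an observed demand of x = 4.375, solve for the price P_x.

Set MRS = P_x/P_y: (4/x)/1 = P_x/P_y.
So x*(P_x,P_y) = 4·P_y/P_x, independent of income; and y* = (M − 4·P_y)/P_y.
Set x* = 4.375 in the demand function and solve for P_x: P_x = 12.8.

P_x = 12.8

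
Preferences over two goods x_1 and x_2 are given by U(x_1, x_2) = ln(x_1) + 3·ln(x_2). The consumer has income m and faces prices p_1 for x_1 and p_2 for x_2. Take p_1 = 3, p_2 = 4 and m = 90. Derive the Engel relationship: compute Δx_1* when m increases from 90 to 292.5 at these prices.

MU_x_1/MU_x_2 = (x_2)/(3·x_1); tangency sets this equal to p_1/p_2.
So p_2·x_2 = 3·p_1·x_1; combined with the budget, a share 0.25 of income goes to x_1.
Demand: x_1*(p_1,p_2,m) = 0.25·m/p_1 and x_2* = 0.75·m/p_2.
At p_1=3, p_2=4, m=90: x_1* = 0.25·90/3 = 7.5.
At m' = 292.5: x_1* = 24.375. Change: 24.375 − 7.5 = 16.875.

Δx_1* = 16.875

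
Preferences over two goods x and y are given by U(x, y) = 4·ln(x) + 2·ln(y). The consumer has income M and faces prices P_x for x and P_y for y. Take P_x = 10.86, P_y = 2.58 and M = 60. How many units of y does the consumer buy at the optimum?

y* = 7.7519

MU_x/MU_y = (4·y)/(2·x); tangency sets this equal to P_x/P_y.
So 4·P_y·y = 2·P_x·x; combined with the budget, a share 2/3 of income goes to x.
Demand: x*(P_x,P_y,M) = 2/3·M/P_x and y* = 1/3·M/P_y.
At P_x=10.86, P_y=2.58, M=60: y* = 1/3·60/2.58 = 7.7519.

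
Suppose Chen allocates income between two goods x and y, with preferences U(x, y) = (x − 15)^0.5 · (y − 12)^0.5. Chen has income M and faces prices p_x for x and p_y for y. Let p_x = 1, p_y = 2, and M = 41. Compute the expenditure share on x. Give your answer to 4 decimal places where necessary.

share on x = 0.3902

MRS = (y−12)/(x−15). Tangency with p_x/p_y gives y−12 = (p_x/p_y)·(x−15).
After buying the subsistence bundle (15, 12), a share 0.5 of the remaining income goes to x: x* = 15 + 0.5·(M − 15p_x − 12p_y)/p_x.
Discretionary income = 41 − 15·1 − 12·2 = 2; x* = 15 + 0.5·2/1 = 16; y* = 12 + 0.5·2/2 = 12.5.
Expenditure on x: 1·16 = 16; share = 0.3902.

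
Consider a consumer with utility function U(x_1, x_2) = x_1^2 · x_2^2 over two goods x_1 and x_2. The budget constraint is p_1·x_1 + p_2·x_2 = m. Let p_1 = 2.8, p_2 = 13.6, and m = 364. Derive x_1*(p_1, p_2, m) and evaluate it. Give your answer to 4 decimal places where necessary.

Tangency: MRS = x_2/x_1 = p_1/p_2.
Rearranging, p_2·x_2 = p_1·x_1. Substituting into the budget gives p_1·x_1·(1 + 1) = m.
Demand: x_1*(p_1,p_2,m) = 0.5·m/p_1 and x_2* = 0.5·m/p_2.
At p_1=2.8, p_2=13.6, m=364: x_1* = 0.5·364/2.8 = 65.

x_1* = 65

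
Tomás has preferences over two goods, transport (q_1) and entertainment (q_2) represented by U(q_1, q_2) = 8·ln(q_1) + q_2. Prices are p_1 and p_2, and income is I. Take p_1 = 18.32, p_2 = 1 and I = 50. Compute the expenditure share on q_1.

share on q_1 = 0.16

At the given prices: q_1* = 8·1/18.32 = 0.4367, and q_2* = 42.
Expenditure on q_1: 18.32·0.4367 = 8; share = 0.16.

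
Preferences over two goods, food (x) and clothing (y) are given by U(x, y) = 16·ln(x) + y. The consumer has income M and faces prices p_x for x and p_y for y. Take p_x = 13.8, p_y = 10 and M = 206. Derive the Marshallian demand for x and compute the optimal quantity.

So x*(p_x,p_y) = 16·p_y/p_x, independent of income; and y* = (M − 16·p_y)/p_y.
At the given prices: x* = 16·10/13.8 = 11.5942.

x* = 11.5942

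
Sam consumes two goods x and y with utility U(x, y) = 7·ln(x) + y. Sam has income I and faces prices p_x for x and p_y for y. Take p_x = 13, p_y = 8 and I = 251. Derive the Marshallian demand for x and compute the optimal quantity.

x* = 4.3077

Set MRS = p_x/p_y: (7/x)/1 = p_x/p_y.
So x*(p_x,p_y) = 7·p_y/p_x, independent of income; and y* = (I − 7·p_y)/p_y.
At the given prices: x* = 7·8/13 = 4.3077.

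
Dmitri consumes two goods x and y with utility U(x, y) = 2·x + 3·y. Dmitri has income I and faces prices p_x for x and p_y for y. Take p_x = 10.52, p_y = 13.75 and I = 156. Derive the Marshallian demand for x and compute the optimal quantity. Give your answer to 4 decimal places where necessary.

Linear utility — the consumer picks whichever good has higher MU/price: 2/10.52 = 0.1901 vs 3/13.75 = 0.2182.
y gives more utility per dollar, so spend all income on y: y* = I/p_y, x* = 0.
Numerically: x* = 0, y* = 11.3455.

x* = 0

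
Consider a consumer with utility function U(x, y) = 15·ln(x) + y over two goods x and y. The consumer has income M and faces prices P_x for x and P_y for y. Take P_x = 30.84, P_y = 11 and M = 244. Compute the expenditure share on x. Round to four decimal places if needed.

share on x = 0.6762

Set MRS = P_x/P_y: (15/x)/1 = P_x/P_y.
So x*(P_x,P_y) = 15·P_y/P_x, independent of income; and y* = (M − 15·P_y)/P_y.
At the given prices: x* = 15·11/30.84 = 5.3502, and y* = 7.1818.
Expenditure on x: 30.84·5.3502 = 165; share = 0.6762.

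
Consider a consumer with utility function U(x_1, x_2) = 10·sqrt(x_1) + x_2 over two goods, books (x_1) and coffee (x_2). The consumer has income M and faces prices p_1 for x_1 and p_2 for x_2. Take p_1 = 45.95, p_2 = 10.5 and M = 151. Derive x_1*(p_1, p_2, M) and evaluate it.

x_1* = 1.3054

Plugging in: x_1* = (5·10.5/45.95)² = 1.3054.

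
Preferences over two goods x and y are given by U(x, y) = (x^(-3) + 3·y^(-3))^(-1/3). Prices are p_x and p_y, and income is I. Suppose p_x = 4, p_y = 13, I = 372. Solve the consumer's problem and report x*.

x* = 22.219

From the CES first-order condition, (1/3)·(y/x)^(4) = p_x/p_y.
Hence y/x = (3·p_x/p_y)^(1/(4)), i.e. raised to the 0.25 power.
Substitute y = (y/x)·x into the budget: x* = I/(p_x + p_y·(y/x)).
Numerically y/x = 0.980188, so x* = 372/(4 + 13·0.980188) = 22.219.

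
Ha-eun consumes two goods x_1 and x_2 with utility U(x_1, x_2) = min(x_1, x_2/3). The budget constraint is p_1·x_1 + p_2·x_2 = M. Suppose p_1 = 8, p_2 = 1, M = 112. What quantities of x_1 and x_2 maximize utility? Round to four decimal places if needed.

x_1* = 10.1818, x_2* = 30.5455

Leontief preferences: the optimum is at the kink where x_1/1 = x_2/3, i.e. x_2 = 3·x_1.
Budget: p_1·x_1 + p_2·3·x_1 = M, so (p_1 + 3·p_2)·x_1 = M.
Demand: x_1*(p_1,p_2,M) = M/(p_1 + 3·p_2), x_2* = 3·M/(p_1 + 3·p_2).
Here 8 + 3·1 = 11, giving x_1* = 10.1818 and x_2* = 30.5455.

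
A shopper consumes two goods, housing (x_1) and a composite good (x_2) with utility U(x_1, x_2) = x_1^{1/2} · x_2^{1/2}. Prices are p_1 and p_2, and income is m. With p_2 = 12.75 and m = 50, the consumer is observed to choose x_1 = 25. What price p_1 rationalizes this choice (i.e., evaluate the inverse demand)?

p_1 = 1

Tangency: MRS = x_2/x_1 = p_1/p_2.
So 0.5·p_2·x_2 = 0.5·p_1·x_1; combined with the budget, a share 0.5 of income goes to x_1.
Demand: x_1*(p_1,p_2,m) = 0.5·m/p_1 and x_2* = 0.5·m/p_2.
Set x_1* = 25 in the demand function and solve for p_1: p_1 = 1.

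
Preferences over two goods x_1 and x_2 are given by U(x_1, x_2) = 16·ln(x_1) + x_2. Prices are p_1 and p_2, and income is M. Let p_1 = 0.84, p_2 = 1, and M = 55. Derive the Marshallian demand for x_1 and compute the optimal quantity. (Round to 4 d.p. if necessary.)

MU_x_1 = 16/x_1, MU_x_2 = 1. Tangency: 16/x_1 = p_1/p_2.
So x_1*(p_1,p_2) = 16·p_2/p_1, independent of income; and x_2* = (M − 16·p_2)/p_2.
At the given prices: x_1* = 16·1/0.84 = 19.0476.

x_1* = 19.0476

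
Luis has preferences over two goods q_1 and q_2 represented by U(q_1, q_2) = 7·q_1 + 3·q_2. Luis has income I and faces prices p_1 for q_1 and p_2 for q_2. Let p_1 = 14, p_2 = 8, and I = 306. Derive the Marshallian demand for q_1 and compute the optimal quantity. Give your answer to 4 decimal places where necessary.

q_1 gives more utility per dollar, so spend all income on q_1: q_1* = I/p_1, q_2* = 0.
Numerically: q_1* = 21.8571, q_2* = 0.

q_1* = 21.8571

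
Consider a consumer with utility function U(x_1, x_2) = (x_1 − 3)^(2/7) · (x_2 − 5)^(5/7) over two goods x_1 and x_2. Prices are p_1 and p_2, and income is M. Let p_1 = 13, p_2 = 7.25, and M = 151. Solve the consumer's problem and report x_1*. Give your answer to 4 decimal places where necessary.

Let x_1' = x_1−3, x_2' = x_2−5. MRS = (2/5)·x_2'/x_1' = p_1/p_2.
Substituting into the budget: x_1* = 3 + 2/7·(M − 3·p_1 − 5·p_2)/p_1, and x_2* = 5 + 5/7·(…)/p_2.
Discretionary income = 151 − 3·13 − 5·7.25 = 75.75; x_1* = 3 + 2/7·75.75/13 = 4.6648.

x_1* = 4.6648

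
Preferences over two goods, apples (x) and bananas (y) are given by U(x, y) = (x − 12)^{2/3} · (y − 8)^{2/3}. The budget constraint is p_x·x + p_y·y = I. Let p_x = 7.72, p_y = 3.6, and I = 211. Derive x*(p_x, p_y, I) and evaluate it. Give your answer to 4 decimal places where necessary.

x* = 17.8005

This is Cobb-Douglas in (x−12, y−8): tangency gives 2/3·p_y·(y−8) = 2/3·p_x·(x−12).
Substituting into the budget: x* = 12 + 0.5·(I − 12·p_x − 8·p_y)/p_x, and y* = 8 + 0.5·(…)/p_y.
Discretionary income = 211 − 12·7.72 − 8·3.6 = 89.56; x* = 12 + 0.5·89.56/7.72 = 17.8005.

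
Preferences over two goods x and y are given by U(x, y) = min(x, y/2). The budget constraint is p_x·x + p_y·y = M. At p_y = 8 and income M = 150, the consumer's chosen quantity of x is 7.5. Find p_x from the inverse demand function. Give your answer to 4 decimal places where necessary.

p_x = 4

Leontief preferences: the optimum is at the kink where x/1 = y/2, i.e. y = 2·x.
Budget: p_x·x + p_y·2·x = M, so (p_x + 2·p_y)·x = M.
Demand: x*(p_x,p_y,M) = M/(p_x + 2·p_y), y* = 2·M/(p_x + 2·p_y).
Set x* = 7.5 in the demand function and solve for p_x: p_x = 4.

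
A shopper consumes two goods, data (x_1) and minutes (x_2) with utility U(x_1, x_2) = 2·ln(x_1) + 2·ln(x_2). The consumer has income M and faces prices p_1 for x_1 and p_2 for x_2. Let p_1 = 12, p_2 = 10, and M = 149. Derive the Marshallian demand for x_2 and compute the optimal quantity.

MU_x_1/MU_x_2 = (2·x_2)/(2·x_1); tangency sets this equal to p_1/p_2.
So 2·p_2·x_2 = 2·p_1·x_1; combined with the budget, a share 0.5 of income goes to x_1.
Demand: x_1*(p_1,p_2,M) = 0.5·M/p_1 and x_2* = 0.5·M/p_2.
At p_1=12, p_2=10, M=149: x_2* = 0.5·149/10 = 7.45.

x_2* = 7.45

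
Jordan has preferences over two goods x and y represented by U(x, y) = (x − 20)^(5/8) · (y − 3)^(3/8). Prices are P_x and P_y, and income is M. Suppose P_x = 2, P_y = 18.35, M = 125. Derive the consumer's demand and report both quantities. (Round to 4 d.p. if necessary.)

MRS = (5/3)·(y−3)/(x−20). Tangency with P_x/P_y gives y−3 = (3/5)·(P_x/P_y)·(x−20).
After buying the subsistence bundle (20, 3), a share 0.625 of the remaining income goes to x: x* = 20 + 0.625·(M − 20P_x − 3P_y)/P_x.
Discretionary income = 125 − 20·2 − 3·18.35 = 29.95; x* = 20 + 0.625·29.95/2 = 29.3594; y* = 3 + 0.375·29.95/18.35 = 3.6121.

x* = 29.3594, y* = 3.6121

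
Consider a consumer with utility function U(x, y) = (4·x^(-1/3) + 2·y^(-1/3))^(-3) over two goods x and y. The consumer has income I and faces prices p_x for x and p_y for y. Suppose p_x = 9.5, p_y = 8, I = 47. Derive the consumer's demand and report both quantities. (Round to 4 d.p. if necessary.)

x* = 3.152, y* = 2.132

From the CES first-order condition, 2·(y/x)^(4/3) = p_x/p_y.
Solve for the ratio: y/x = [(1/2)·p_x/p_y]^(0.75).
Substitute y = (y/x)·x into the budget: x* = I/(p_x + p_y·(y/x)).
Numerically y/x = 0.676399, so x* = 47/(9.5 + 8·0.676399) = 3.152 and y* = 0.676399·3.152 = 2.132.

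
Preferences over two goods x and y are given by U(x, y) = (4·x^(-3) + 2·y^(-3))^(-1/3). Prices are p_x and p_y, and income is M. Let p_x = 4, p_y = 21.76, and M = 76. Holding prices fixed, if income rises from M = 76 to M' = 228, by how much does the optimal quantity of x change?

Δx* = 9.5112

MU_x ∝ 4·x^(-4), MU_y ∝ 2·y^(-4), so MRS = 2·(y/x)^(4) = p_x/p_y.
Hence y/x = ((1/2)·p_x/p_y)^(1/(4)), i.e. raised to the 0.25 power.
Substitute y = (y/x)·x into the budget: x* = M/(p_x + p_y·(y/x)).
Numerically y/x = 0.550608, so x* = 76/(4 + 21.76·0.550608) = 4.7556.
At M' = 228: x* = 14.2667. Change: 14.2667 − 4.7556 = 9.5112.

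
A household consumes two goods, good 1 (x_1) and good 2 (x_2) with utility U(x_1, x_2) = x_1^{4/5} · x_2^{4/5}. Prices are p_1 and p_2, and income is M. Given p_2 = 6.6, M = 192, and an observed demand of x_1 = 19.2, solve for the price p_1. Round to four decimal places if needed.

The MRS is x_2/x_1. Set MRS = p_1/p_2.
So 0.8·p_2·x_2 = 0.8·p_1·x_1; combined with the budget, a share 0.5 of income goes to x_1.
Demand: x_1*(p_1,p_2,M) = 0.5·M/p_1 and x_2* = 0.5·M/p_2.
Set x_1* = 19.2 in the demand function and solve for p_1: p_1 = 5.

p_1 = 5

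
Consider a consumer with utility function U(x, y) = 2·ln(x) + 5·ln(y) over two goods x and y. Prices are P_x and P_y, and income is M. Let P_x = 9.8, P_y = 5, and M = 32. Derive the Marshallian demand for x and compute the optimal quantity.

x* = 0.9329

Tangency: MRS = (2/5)·y/x = P_x/P_y.
Rearranging, P_y·y = (5/2)·P_x·x. Substituting into the budget gives P_x·x·(1 + (5/2)) = M.
Demand: x*(P_x,P_y,M) = 2/7·M/P_x and y* = 5/7·M/P_y.
At P_x=9.8, P_y=5, M=32: x* = 2/7·32/9.8 = 0.9329.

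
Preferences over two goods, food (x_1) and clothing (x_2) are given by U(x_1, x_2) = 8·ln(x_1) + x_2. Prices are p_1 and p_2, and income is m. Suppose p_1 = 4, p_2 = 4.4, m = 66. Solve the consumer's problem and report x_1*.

MU_x_1 = 8/x_1, MU_x_2 = 1. Tangency: 8/x_1 = p_1/p_2.
So x_1*(p_1,p_2) = 8·p_2/p_1, independent of income; and x_2* = (m − 8·p_2)/p_2.
At the given prices: x_1* = 8·4.4/4 = 8.8.

x_1* = 8.8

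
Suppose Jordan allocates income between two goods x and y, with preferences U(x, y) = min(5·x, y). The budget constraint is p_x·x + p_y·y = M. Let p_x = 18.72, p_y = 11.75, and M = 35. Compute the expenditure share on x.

With perfect complements, no substitution: consume in ratio x:y = 1:5.
Budget: p_x·x + p_y·5·x = M, so (p_x + 5·p_y)·x = M.
Demand: x*(p_x,p_y,M) = M/(p_x + 5·p_y), y* = 5·M/(p_x + 5·p_y).
Here 18.72 + 5·11.75 = 77.47, giving x* = 0.4518 and y* = 2.2589.
Expenditure on x: 18.72·0.4518 = 8.4575; share = 0.2416.

share on x = 0.2416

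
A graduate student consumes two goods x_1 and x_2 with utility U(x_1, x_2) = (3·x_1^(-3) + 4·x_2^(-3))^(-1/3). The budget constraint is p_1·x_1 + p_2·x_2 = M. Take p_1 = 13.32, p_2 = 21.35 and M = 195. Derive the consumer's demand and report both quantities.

MRS = MU_x_1/MU_x_2 = (3/4)·(x_2/x_1)^(4). Set equal to p_1/p_2.
Solve for the ratio: x_2/x_1 = [(4/3)·p_1/p_2]^(0.25).
Substitute x_2 = (x_2/x_1)·x_1 into the budget: x_1* = M/(p_1 + p_2·(x_2/x_1)).
Numerically x_2/x_1 = 0.955017, so x_1* = 195/(13.32 + 21.35·0.955017) = 5.7847 and x_2* = 0.955017·5.7847 = 5.5245.

x_1* = 5.7847, x_2* = 5.5245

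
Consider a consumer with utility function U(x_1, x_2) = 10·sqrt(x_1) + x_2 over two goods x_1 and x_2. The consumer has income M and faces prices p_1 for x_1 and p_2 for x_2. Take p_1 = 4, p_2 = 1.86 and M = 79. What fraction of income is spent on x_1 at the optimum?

share on x_1 = 0.2737

MU_x_1 = 5/√x_1, MU_x_2 = 1. Tangency: 5/√x_1 = p_1/p_2.
Thus x_1* = (5·p_2/p_1)² — independent of M — with the rest of income spent on x_2.
Plugging in: x_1* = (5·1.86/4)² = 5.4056, x_2* = 30.8481.
Expenditure on x_1: 4·5.4056 = 21.6225; share = 0.2737.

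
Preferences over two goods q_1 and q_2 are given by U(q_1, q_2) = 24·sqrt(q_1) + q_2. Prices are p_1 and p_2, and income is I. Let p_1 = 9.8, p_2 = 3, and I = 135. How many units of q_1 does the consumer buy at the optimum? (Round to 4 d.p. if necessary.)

q_1* = 13.4944

Solve: √q_1 = 12·p_2/p_1, so q_1*(p_1,p_2) = (12·p_2/p_1)², and q_2* = (I − p_1·q_1*)/p_2.
Plugging in: q_1* = (12·3/9.8)² = 13.4944.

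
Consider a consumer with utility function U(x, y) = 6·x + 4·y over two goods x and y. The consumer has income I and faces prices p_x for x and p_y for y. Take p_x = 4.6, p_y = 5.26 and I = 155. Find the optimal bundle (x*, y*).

x gives more utility per dollar, so spend all income on x: x* = I/p_x, y* = 0.
Numerically: x* = 33.6957, y* = 0.

x* = 33.6957, y* = 0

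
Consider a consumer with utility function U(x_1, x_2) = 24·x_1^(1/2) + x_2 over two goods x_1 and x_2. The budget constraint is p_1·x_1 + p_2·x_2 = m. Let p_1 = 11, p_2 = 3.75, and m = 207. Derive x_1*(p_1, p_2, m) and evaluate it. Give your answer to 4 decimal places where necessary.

x_1* = 16.7355

Utility is quasi-linear in x_2; the FOC for x_1 is 12/√x_1 = p_1/p_2.
Solve: √x_1 = 12·p_2/p_1, so x_1*(p_1,p_2) = (12·p_2/p_1)², and x_2* = (m − p_1·x_1*)/p_2.
Plugging in: x_1* = (12·3.75/11)² = 16.7355.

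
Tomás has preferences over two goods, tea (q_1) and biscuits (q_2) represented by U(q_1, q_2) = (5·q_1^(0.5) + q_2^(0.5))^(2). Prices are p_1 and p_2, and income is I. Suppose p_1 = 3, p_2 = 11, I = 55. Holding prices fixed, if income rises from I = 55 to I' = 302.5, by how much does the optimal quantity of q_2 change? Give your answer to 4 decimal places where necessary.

Δq_2* = 0.2428

MRS = MU_q_1/MU_q_2 = 5·(q_2/q_1)^(0.5). Set equal to p_1/p_2.
Solve for the ratio: q_2/q_1 = [(1/5)·p_1/p_2]^(2).
Substitute q_2 = (q_2/q_1)·q_1 into the budget: q_1* = I/(p_1 + p_2·(q_2/q_1)).
Numerically q_2/q_1 = 0.002975, so q_1* = 55/(3 + 11·0.002975) = 18.1355 and q_2* = 0.002975·18.1355 = 0.054.
At I' = 302.5: q_2* = 0.2968. Change: 0.2968 − 0.054 = 0.2428.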